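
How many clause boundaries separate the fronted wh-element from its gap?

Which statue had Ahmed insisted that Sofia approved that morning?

1

"which statue" is extracted from the object of "approved".
Boundaries crossed, outermost first: [that] — 1 in total.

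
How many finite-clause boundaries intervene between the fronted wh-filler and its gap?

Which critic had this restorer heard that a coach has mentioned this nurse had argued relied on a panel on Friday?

3

"which critic" is extracted from the subject of "relied".
Boundaries crossed, outermost first: [that], [Ø], [Ø] — 3 in total.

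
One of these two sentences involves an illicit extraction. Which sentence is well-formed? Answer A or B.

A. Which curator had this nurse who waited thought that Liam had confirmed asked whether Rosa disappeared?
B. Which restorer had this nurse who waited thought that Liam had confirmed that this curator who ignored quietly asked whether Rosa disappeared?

In B, the wh-phrase is extracted from inside a complex-NP island (relative clause) (introduced by "who"), which blocks movement.
In A, the extraction path crosses only that-complement boundaries, which are transparent.
So A is grammatical.

A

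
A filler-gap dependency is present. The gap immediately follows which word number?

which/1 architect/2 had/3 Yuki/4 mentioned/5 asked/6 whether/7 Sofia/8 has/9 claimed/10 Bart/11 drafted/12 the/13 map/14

5

The displaced element is "which architect" (word 2).
It is linked across 1 clause boundary (Ø).
It functions as the subject of "asked", so the gap sits immediately after word 5 ("mentioned").
Base order: Yuki had mentioned that which architect asked whether Sofia has claimed Bart drafted the map.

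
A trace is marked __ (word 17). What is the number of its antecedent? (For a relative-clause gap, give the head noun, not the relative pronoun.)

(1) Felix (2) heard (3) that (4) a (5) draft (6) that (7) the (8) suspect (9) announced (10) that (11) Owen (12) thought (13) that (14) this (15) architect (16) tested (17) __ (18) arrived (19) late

The gap at 17 is the object of "tested", inside a relative clause.
The relative pronoun is "that" (word 6); it is bound by the head noun immediately before it.
Its filler is the head noun "draft", at word 5.

5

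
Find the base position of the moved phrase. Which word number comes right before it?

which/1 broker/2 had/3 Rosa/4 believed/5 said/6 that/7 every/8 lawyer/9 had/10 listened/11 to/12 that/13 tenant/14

5

The displaced element is "which broker" (word 2).
It is linked across 1 clause boundary (Ø).
It functions as the subject of "said", so the gap sits immediately after word 5 ("believed").
Base order: Rosa had believed which broker said that every lawyer had listened to that tenant.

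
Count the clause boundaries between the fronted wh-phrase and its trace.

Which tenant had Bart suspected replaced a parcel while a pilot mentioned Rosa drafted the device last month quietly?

"which tenant" is extracted from the subject of "replaced".
Boundaries crossed, outermost first: [Ø] — 1 in total.

1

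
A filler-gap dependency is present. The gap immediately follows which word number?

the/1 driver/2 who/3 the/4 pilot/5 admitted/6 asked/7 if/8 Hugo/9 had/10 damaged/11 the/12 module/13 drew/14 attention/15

The displaced element is "the driver" (word 2).
It is linked across 1 clause boundary (Ø).
It functions as the subject of "asked", so the gap sits immediately after word 6 ("admitted").
Base order: The pilot admitted that the driver asked if Hugo had damaged the module.

6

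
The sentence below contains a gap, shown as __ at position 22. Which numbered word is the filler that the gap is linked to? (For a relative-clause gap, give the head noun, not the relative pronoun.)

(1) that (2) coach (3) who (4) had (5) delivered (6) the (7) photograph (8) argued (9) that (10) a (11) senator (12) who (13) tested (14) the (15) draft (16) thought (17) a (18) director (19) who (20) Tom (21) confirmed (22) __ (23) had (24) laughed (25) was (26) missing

18

The gap at 22 is the subject of "laughed", inside a relative clause.
The relative pronoun is "who" (word 19); it is bound by the head noun immediately before it.
Its filler is the head noun "director", at word 18.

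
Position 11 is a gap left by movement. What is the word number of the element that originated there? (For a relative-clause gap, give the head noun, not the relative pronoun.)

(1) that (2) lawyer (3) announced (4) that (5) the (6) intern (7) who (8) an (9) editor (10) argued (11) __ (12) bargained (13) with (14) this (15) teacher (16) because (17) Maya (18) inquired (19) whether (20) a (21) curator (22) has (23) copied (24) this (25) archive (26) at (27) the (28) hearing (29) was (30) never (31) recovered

6

The gap at 11 is the subject of "bargained", inside a relative clause.
The relative pronoun is "who" (word 7); it is bound by the head noun immediately before it.
Its filler is the head noun "intern", at word 6.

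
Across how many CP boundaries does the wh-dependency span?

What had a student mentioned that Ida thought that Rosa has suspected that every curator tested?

"what" is extracted from the object of "tested".
Boundaries crossed, outermost first: [that], [that], [that] — 3 in total.

3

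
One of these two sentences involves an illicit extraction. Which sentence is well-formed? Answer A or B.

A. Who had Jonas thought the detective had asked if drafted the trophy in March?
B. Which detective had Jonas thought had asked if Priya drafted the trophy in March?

B

In A, the wh-phrase is extracted from inside a wh-island (introduced by "if"), which blocks movement.
In B, the extraction path crosses only that-complement boundaries, which are transparent.
So B is grammatical.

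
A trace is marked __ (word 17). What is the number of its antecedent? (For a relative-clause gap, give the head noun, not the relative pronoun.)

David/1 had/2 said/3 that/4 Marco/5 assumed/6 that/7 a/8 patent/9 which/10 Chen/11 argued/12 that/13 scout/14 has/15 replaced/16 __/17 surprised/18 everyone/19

9

The gap at 17 is the object of "replaced", inside a relative clause.
The relative pronoun is "which" (word 10); it is bound by the head noun immediately before it.
Its filler is the head noun "patent", at word 9.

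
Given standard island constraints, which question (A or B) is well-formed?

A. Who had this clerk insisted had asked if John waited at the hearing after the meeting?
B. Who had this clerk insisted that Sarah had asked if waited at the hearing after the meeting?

In B, the wh-phrase is extracted from inside a wh-island (introduced by "if"), which blocks movement.
In A, the extraction path crosses only that-complement boundaries, which are transparent.
So A is grammatical.

A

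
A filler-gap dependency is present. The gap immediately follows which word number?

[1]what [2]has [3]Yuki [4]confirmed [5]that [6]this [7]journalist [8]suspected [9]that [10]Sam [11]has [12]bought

The displaced element is "what" (word 1).
It is linked across 2 clause boundaries (that → that).
It functions as the direct object of "bought", so the gap sits immediately after word 12 ("bought").
Base order: Yuki has confirmed that this journalist suspected that Sam has bought what.

12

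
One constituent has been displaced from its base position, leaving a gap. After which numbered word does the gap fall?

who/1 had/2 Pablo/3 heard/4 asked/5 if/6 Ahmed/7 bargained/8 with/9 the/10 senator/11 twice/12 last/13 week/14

4

The displaced element is "who" (word 1).
It is linked across 1 clause boundary (Ø).
It functions as the subject of "asked", so the gap sits immediately after word 4 ("heard").
Base order: Pablo had heard that who asked if Ahmed bargained with the senator twice last week.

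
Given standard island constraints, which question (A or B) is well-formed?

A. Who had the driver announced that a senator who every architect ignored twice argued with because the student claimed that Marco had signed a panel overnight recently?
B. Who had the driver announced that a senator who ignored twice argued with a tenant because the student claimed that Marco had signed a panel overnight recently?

A

In B, the wh-phrase is extracted from inside a complex-NP island (relative clause) (introduced by "who"), which blocks movement.
In A, the extraction path crosses only that-complement boundaries, which are transparent.
So A is grammatical.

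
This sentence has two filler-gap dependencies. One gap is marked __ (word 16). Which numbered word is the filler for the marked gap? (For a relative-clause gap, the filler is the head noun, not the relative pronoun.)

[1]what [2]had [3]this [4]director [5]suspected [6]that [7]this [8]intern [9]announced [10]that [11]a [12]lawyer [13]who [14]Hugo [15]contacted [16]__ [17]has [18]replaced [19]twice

12

The marked gap is inside the relative clause, the direct object of "contacted".
Its filler is the head noun "lawyer" (via "who"), at word 12.
(The other dependency links word 1 to a gap after word 18.)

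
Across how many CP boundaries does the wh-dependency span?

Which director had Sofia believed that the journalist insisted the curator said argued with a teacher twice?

3

"which director" is extracted from the subject of "argued".
Boundaries crossed, outermost first: [that], [Ø], [Ø] — 3 in total.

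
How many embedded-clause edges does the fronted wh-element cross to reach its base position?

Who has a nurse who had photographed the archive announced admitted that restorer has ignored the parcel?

"who" is extracted from the subject of "admitted".
Boundaries crossed, outermost first: [Ø] — 1 in total.

1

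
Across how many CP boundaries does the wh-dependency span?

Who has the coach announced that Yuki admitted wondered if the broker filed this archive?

2

"who" is extracted from the subject of "wondered".
Boundaries crossed, outermost first: [that], [Ø] — 2 in total.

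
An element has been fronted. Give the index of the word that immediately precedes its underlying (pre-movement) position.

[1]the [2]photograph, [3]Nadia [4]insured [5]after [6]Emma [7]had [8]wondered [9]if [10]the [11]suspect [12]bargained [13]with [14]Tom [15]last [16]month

4

The displaced element is "the photograph" (word 2).
It functions as the direct object of "insured", so the gap sits immediately after word 4 ("insured").
Base order: Nadia insured the photograph after Emma had wondered if the suspect bargained with Tom last month.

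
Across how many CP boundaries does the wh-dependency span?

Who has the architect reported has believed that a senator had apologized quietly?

"who" is extracted from the subject of "believed".
Boundaries crossed, outermost first: [Ø] — 1 in total.

1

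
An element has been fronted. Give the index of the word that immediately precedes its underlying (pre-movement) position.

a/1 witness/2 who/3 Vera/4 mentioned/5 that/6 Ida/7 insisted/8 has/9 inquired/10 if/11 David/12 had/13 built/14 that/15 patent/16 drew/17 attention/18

The displaced element is "a witness" (word 2).
It is linked across 2 clause boundaries (that → Ø).
It functions as the subject of "inquired", so the gap sits immediately after word 8 ("insisted").
Base order: Vera mentioned that Ida insisted that a witness has inquired if David had built that patent.

8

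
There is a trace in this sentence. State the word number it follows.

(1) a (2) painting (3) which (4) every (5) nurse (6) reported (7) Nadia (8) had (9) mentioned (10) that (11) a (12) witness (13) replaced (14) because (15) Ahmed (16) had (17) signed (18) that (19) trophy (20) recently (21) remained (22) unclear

13

The displaced element is "a painting" (word 2).
It is linked across 2 clause boundaries (Ø → that).
It functions as the direct object of "replaced", so the gap sits immediately after word 13 ("replaced").
Base order: Every nurse reported Nadia had mentioned that a witness replaced a painting because Ahmed had signed that trophy recently.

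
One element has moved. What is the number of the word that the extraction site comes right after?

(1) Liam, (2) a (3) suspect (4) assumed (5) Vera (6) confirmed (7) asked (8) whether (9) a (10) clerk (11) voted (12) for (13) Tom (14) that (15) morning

The displaced element is "Liam" (word 1).
It is linked across 2 clause boundaries (Ø → Ø).
It functions as the subject of "asked", so the gap sits immediately after word 6 ("confirmed").
Base order: A suspect assumed Vera confirmed that Liam asked whether a clerk voted for Tom that morning.

6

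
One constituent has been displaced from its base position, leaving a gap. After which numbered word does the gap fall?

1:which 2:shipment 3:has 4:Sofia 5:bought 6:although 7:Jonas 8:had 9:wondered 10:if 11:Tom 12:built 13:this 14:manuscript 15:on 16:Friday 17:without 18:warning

5

The displaced element is "which shipment" (word 2).
It functions as the direct object of "bought", so the gap sits immediately after word 5 ("bought").
Base order: Sofia has bought which shipment although Jonas had wondered if Tom built this manuscript on Friday without warning.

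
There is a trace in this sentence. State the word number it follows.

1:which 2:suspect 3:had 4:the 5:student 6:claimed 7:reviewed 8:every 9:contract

6

The displaced element is "which suspect" (word 2).
It is linked across 1 clause boundary (Ø).
It functions as the subject of "reviewed", so the gap sits immediately after word 6 ("claimed").
Base order: The student had claimed that which suspect reviewed every contract.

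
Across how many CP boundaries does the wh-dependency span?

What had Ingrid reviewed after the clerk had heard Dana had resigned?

0

"what" originates inside the matrix clause — no clause boundary is crossed.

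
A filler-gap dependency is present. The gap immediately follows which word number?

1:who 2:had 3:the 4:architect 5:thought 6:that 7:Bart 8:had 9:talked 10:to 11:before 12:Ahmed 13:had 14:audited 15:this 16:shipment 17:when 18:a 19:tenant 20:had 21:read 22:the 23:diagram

The displaced element is "who" (word 1).
It is linked across 1 clause boundary (that).
It functions as the object of the preposition "to" of "talked", so the gap sits immediately after word 10 ("to").
Base order: The architect had thought that Bart had talked to who before Ahmed had audited this shipment when a tenant had read the diagram.

10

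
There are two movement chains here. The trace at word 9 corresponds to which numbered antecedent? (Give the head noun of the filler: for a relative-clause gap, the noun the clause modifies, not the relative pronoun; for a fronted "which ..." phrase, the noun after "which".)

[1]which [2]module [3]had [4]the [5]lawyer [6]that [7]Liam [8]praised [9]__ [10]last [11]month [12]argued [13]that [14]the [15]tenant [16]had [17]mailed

The marked gap is inside the relative clause, the direct object of "praised".
Its filler is the head noun "lawyer" (via "that"), at word 5.
(The other dependency links word 2 to a gap after word 17.)

5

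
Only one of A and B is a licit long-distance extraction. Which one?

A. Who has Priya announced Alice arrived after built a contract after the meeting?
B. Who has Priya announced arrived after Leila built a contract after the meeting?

In A, the wh-phrase is extracted from inside an adjunct island (introduced by "after"), which blocks movement.
In B, the extraction path crosses only that-complement boundaries, which are transparent.
So B is grammatical.

B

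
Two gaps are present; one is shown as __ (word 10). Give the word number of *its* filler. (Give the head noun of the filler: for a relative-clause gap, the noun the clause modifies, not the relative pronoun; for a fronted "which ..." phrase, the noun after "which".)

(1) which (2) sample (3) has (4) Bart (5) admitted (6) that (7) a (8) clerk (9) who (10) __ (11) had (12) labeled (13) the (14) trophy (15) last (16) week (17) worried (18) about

The marked gap is inside the relative clause, the subject of "labeled".
Its filler is the head noun "clerk" (via "who"), at word 8.
(The other dependency links word 2 to a gap after word 18.)

8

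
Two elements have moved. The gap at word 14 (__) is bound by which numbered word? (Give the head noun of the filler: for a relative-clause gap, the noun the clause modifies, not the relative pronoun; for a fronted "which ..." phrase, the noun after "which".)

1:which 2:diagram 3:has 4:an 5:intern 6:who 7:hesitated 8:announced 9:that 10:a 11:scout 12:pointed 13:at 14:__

The marked gap is the object of the preposition "at" of "pointed".
Its filler is the fronted wh-phrase "which diagram", at word 2.
(The other dependency links word 5 to a gap after word 6.)

2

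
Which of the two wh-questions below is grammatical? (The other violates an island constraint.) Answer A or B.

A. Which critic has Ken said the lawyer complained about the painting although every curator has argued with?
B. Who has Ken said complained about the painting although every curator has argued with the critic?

In A, the wh-phrase is extracted from inside an adjunct island (introduced by "although"), which blocks movement.
In B, the extraction path crosses only that-complement boundaries, which are transparent.
So B is grammatical.

B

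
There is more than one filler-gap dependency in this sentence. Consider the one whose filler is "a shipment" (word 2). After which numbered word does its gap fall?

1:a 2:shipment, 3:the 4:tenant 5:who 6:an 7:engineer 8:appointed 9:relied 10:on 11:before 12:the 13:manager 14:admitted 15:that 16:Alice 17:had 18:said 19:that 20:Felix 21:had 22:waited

10

The displaced element is "a shipment" (word 2).
It functions as the object of the preposition "on" of "relied", so the gap sits immediately after word 10 ("on").
Base order: The tenant who an engineer appointed relied on a shipment before the manager admitted that Alice had said that Felix had waited.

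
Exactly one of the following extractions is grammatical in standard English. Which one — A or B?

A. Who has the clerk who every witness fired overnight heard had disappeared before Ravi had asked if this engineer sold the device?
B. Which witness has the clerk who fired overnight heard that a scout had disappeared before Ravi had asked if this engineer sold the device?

In B, the wh-phrase is extracted from inside a complex-NP island (relative clause) (introduced by "who"), which blocks movement.
In A, the extraction path crosses only that-complement boundaries, which are transparent.
So A is grammatical.

A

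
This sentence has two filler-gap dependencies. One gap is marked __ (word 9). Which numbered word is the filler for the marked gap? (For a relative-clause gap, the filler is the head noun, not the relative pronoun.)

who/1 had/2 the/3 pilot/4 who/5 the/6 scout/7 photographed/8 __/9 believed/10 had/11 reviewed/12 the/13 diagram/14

4

The marked gap is inside the relative clause, the direct object of "photographed".
Its filler is the head noun "pilot" (via "who"), at word 4.
(The other dependency links word 1 to a gap after word 10.)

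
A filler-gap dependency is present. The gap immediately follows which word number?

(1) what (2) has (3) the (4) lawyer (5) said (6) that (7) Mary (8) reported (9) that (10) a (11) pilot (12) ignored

The displaced element is "what" (word 1).
It is linked across 2 clause boundaries (that → that).
It functions as the direct object of "ignored", so the gap sits immediately after word 12 ("ignored").
Base order: The lawyer has said that Mary reported that a pilot ignored what.

12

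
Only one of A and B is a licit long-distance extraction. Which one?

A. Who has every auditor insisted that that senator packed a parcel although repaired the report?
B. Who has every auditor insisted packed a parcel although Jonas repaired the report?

B

In A, the wh-phrase is extracted from inside an adjunct island (introduced by "although"), which blocks movement.
In B, the extraction path crosses only that-complement boundaries, which are transparent.
So B is grammatical.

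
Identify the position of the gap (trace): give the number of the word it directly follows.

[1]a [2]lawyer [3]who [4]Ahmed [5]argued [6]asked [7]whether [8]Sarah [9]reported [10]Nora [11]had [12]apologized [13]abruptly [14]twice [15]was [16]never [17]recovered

The displaced element is "a lawyer" (word 2).
It is linked across 1 clause boundary (Ø).
It functions as the subject of "asked", so the gap sits immediately after word 5 ("argued").
Base order: Ahmed argued that a lawyer asked whether Sarah reported Nora had apologized abruptly twice.

5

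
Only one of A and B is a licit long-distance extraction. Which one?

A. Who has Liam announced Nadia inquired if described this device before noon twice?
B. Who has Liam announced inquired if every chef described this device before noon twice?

B

In A, the wh-phrase is extracted from inside a wh-island (introduced by "if"), which blocks movement.
In B, the extraction path crosses only that-complement boundaries, which are transparent.
So B is grammatical.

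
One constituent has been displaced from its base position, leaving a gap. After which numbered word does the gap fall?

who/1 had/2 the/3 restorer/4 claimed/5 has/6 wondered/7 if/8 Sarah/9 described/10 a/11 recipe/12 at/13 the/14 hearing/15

5

The displaced element is "who" (word 1).
It is linked across 1 clause boundary (Ø).
It functions as the subject of "wondered", so the gap sits immediately after word 5 ("claimed").
Base order: The restorer had claimed that who has wondered if Sarah described a recipe at the hearing.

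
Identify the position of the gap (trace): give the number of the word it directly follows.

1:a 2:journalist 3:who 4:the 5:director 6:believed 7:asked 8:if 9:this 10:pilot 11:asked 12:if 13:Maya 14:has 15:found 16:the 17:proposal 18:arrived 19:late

The displaced element is "a journalist" (word 2).
It is linked across 1 clause boundary (Ø).
It functions as the subject of "asked", so the gap sits immediately after word 6 ("believed").
Base order: The director believed a journalist asked if this pilot asked if Maya has found the proposal.

6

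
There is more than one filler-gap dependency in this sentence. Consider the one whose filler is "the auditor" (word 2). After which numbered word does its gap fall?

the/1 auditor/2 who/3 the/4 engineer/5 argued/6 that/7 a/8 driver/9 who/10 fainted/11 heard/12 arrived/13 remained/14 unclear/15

The displaced element is "the auditor" (word 2).
It is linked across 2 clause boundaries (that → Ø).
It functions as the subject of "arrived", so the gap sits immediately after word 12 ("heard").
Base order: The engineer argued that a driver who fainted heard that the auditor arrived.

12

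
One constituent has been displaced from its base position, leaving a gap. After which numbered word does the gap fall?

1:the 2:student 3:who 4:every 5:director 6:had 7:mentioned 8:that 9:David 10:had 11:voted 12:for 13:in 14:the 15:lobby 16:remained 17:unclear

12

The displaced element is "the student" (word 2).
It is linked across 1 clause boundary (that).
It functions as the object of the preposition "for" of "voted", so the gap sits immediately after word 12 ("for").
Base order: Every director had mentioned that David had voted for the student in the lobby.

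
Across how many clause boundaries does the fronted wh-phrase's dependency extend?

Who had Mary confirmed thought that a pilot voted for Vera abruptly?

1

"who" is extracted from the subject of "thought".
Boundaries crossed, outermost first: [Ø] — 1 in total.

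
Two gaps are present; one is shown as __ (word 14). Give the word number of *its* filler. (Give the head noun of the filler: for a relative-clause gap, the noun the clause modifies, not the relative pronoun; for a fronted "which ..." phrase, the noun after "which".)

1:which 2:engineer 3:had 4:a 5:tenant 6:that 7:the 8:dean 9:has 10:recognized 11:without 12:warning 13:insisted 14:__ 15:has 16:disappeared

The marked gap is the subject of "disappeared".
Its filler is the fronted wh-phrase "which engineer", at word 2.
(The other dependency links word 5 to a gap after word 10.)

2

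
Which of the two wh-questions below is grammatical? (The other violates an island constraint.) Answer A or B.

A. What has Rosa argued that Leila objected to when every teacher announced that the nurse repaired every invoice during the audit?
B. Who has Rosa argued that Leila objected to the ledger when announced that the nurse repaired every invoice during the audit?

In B, the wh-phrase is extracted from inside an adjunct island (introduced by "when"), which blocks movement.
In A, the extraction path crosses only that-complement boundaries, which are transparent.
So A is grammatical.

A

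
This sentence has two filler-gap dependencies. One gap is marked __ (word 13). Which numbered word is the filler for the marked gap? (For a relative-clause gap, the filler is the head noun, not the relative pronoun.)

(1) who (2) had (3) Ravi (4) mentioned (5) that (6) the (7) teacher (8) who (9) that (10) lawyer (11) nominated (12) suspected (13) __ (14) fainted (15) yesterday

The marked gap is the subject of "fainted".
Its filler is the fronted wh-phrase "who", at word 1.
(The other dependency links word 7 to a gap after word 11.)

1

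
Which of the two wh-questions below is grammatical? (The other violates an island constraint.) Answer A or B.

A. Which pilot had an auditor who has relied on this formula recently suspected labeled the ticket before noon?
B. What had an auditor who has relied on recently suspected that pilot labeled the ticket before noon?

In B, the wh-phrase is extracted from inside a complex-NP island (relative clause) (introduced by "who"), which blocks movement.
In A, the extraction path crosses only that-complement boundaries, which are transparent.
So A is grammatical.

A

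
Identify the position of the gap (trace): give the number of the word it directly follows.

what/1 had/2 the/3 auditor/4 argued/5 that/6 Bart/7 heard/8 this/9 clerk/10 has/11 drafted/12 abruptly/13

The displaced element is "what" (word 1).
It is linked across 2 clause boundaries (that → Ø).
It functions as the direct object of "drafted", so the gap sits immediately after word 12 ("drafted").
Base order: The auditor had argued that Bart heard this clerk has drafted what abruptly.

12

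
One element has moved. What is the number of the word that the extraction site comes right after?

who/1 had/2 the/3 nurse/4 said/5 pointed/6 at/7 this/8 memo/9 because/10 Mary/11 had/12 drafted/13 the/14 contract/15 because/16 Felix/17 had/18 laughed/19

The displaced element is "who" (word 1).
It is linked across 1 clause boundary (Ø).
It functions as the subject of "pointed", so the gap sits immediately after word 5 ("said").
Base order: The nurse had said who pointed at this memo because Mary had drafted the contract because Felix had laughed.

5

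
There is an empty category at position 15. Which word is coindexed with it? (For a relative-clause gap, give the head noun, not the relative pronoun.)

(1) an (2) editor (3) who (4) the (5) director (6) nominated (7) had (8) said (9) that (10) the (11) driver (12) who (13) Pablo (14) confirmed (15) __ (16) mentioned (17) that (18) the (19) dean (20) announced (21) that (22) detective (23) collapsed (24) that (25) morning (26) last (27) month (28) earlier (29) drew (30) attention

The gap at 15 is the subject of "mentioned", inside a relative clause.
The relative pronoun is "who" (word 12); it is bound by the head noun immediately before it.
Its filler is the head noun "driver", at word 11.

11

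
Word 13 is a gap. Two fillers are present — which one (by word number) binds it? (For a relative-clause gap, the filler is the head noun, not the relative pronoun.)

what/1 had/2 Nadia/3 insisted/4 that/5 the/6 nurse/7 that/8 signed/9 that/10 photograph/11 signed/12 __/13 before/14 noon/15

The marked gap is the direct object of "signed".
Its filler is the fronted wh-phrase "what", at word 1.
(The other dependency links word 7 to a gap after word 8.)

1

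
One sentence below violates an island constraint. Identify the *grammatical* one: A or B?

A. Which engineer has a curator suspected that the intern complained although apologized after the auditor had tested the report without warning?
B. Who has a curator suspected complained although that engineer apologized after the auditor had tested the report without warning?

B

In A, the wh-phrase is extracted from inside an adjunct island (introduced by "although"), which blocks movement.
In B, the extraction path crosses only that-complement boundaries, which are transparent.
So B is grammatical.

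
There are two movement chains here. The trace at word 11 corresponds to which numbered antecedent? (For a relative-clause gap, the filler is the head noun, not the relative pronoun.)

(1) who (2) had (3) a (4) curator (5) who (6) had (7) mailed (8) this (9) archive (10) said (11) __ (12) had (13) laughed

The marked gap is the subject of "laughed".
Its filler is the fronted wh-phrase "who", at word 1.
(The other dependency links word 4 to a gap after word 5.)

1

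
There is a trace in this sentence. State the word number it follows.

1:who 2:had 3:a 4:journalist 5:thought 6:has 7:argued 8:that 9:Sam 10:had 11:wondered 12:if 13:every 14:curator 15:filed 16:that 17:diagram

The displaced element is "who" (word 1).
It is linked across 1 clause boundary (Ø).
It functions as the subject of "argued", so the gap sits immediately after word 5 ("thought").
Base order: A journalist had thought that who has argued that Sam had wondered if every curator filed that diagram.

5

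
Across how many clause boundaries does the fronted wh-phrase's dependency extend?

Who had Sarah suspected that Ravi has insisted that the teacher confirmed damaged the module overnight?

3

"who" is extracted from the subject of "damaged".
Boundaries crossed, outermost first: [that], [that], [Ø] — 3 in total.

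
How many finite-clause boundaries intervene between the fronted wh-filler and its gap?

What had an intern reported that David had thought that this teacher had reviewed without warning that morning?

2

"what" is extracted from the object of "reviewed".
Boundaries crossed, outermost first: [that], [that] — 2 in total.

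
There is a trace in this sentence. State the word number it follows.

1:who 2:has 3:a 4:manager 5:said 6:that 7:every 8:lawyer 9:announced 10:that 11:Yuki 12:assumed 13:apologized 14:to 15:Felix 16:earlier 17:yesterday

12

The displaced element is "who" (word 1).
It is linked across 3 clause boundaries (that → that → Ø).
It functions as the subject of "apologized", so the gap sits immediately after word 12 ("assumed").
Base order: A manager has said that every lawyer announced that Yuki assumed who apologized to Felix earlier yesterday.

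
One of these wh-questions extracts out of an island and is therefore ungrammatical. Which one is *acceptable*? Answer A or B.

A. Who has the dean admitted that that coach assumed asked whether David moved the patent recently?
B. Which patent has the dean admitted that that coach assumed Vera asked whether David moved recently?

A

In B, the wh-phrase is extracted from inside a wh-island (introduced by "whether"), which blocks movement.
In A, the extraction path crosses only that-complement boundaries, which are transparent.
So A is grammatical.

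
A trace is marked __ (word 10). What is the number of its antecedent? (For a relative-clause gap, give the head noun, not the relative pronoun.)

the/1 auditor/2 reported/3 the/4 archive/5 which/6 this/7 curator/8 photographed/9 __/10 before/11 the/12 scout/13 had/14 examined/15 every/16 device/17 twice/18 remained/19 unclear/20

The gap at 10 is the object of "photographed", inside a relative clause.
The relative pronoun is "which" (word 6); it is bound by the head noun immediately before it.
Its filler is the head noun "archive", at word 5.

5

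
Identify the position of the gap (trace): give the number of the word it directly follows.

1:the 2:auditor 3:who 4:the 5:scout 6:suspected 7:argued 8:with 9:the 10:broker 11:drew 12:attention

6

The displaced element is "the auditor" (word 2).
It is linked across 1 clause boundary (Ø).
It functions as the subject of "argued", so the gap sits immediately after word 6 ("suspected").
Base order: The scout suspected that the auditor argued with the broker.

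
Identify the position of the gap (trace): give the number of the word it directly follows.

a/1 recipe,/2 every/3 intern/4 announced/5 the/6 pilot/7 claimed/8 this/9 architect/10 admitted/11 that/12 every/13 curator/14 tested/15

15

The displaced element is "a recipe" (word 2).
It is linked across 3 clause boundaries (Ø → Ø → that).
It functions as the direct object of "tested", so the gap sits immediately after word 15 ("tested").
Base order: Every intern announced the pilot claimed this architect admitted that every curator tested a recipe.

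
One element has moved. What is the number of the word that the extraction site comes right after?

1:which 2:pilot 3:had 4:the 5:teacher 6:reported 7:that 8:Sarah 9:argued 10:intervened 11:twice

9

The displaced element is "which pilot" (word 2).
It is linked across 2 clause boundaries (that → Ø).
It functions as the subject of "intervened", so the gap sits immediately after word 9 ("argued").
Base order: The teacher had reported that Sarah argued which pilot intervened twice.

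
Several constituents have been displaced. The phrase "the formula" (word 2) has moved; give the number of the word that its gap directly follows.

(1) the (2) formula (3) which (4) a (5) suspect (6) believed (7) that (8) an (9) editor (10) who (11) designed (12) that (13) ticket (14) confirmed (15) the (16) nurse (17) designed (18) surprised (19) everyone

17

The displaced element is "the formula" (word 2).
It is linked across 2 clause boundaries (that → Ø).
It functions as the direct object of "designed", so the gap sits immediately after word 17 ("designed").
Base order: A suspect believed that an editor who designed that ticket confirmed the nurse designed the formula.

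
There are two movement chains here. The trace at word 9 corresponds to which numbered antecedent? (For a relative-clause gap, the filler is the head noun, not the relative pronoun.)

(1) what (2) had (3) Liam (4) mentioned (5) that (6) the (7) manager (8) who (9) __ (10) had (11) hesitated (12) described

The marked gap is inside the relative clause, the subject of "hesitated".
Its filler is the head noun "manager" (via "who"), at word 7.
(The other dependency links word 1 to a gap after word 12.)

7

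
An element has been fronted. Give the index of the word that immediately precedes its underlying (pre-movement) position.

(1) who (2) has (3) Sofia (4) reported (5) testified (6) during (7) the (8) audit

4

The displaced element is "who" (word 1).
It is linked across 1 clause boundary (Ø).
It functions as the subject of "testified", so the gap sits immediately after word 4 ("reported").
Base order: Sofia has reported that who testified during the audit.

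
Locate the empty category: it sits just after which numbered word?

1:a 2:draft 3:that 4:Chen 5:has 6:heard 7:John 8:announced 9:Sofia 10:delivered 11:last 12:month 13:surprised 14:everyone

The displaced element is "a draft" (word 2).
It is linked across 2 clause boundaries (Ø → Ø).
It functions as the direct object of "delivered", so the gap sits immediately after word 10 ("delivered").
Base order: Chen has heard John announced Sofia delivered a draft last month.

10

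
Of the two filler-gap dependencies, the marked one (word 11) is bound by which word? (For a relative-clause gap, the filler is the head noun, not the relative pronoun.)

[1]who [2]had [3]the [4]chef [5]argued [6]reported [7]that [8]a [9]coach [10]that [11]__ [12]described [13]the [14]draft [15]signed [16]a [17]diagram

The marked gap is inside the relative clause, the subject of "described".
Its filler is the head noun "coach" (via "that"), at word 9.
(The other dependency links word 1 to a gap after word 5.)

9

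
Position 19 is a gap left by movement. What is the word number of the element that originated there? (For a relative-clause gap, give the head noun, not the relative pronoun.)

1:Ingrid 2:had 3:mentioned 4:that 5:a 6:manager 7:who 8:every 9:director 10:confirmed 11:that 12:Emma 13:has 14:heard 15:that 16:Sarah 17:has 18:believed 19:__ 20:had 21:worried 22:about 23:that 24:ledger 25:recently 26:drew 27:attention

6

The gap at 19 is the subject of "worried", inside a relative clause.
The relative pronoun is "who" (word 7); it is bound by the head noun immediately before it.
Its filler is the head noun "manager", at word 6.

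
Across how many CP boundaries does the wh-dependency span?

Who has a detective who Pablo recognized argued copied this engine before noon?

1

"who" is extracted from the subject of "copied".
Boundaries crossed, outermost first: [Ø] — 1 in total.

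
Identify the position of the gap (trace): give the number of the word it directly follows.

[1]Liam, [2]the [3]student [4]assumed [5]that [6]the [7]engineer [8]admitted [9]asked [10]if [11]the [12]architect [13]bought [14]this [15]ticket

8

The displaced element is "Liam" (word 1).
It is linked across 2 clause boundaries (that → Ø).
It functions as the subject of "asked", so the gap sits immediately after word 8 ("admitted").
Base order: The student assumed that the engineer admitted that Liam asked if the architect bought this ticket.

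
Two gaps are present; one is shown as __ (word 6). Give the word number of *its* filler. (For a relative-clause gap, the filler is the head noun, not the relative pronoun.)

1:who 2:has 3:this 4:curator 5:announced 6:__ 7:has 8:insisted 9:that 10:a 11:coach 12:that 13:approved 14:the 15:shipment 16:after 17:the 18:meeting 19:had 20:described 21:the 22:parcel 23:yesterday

The marked gap is the subject of "insisted".
Its filler is the fronted wh-phrase "who", at word 1.
(The other dependency links word 11 to a gap after word 12.)

1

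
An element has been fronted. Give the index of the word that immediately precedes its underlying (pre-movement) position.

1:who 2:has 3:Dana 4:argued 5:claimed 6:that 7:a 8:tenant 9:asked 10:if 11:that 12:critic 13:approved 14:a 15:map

4

The displaced element is "who" (word 1).
It is linked across 1 clause boundary (Ø).
It functions as the subject of "claimed", so the gap sits immediately after word 4 ("argued").
Base order: Dana has argued who claimed that a tenant asked if that critic approved a map.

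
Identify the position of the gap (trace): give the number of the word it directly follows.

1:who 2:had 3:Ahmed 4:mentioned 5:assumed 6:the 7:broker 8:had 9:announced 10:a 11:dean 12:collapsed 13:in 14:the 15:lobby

4

The displaced element is "who" (word 1).
It is linked across 1 clause boundary (Ø).
It functions as the subject of "assumed", so the gap sits immediately after word 4 ("mentioned").
Base order: Ahmed had mentioned that who assumed the broker had announced a dean collapsed in the lobby.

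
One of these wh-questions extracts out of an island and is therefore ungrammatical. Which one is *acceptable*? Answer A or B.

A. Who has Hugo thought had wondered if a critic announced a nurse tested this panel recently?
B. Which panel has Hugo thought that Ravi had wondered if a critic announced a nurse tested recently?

In B, the wh-phrase is extracted from inside a wh-island (introduced by "if"), which blocks movement.
In A, the extraction path crosses only that-complement boundaries, which are transparent.
So A is grammatical.

A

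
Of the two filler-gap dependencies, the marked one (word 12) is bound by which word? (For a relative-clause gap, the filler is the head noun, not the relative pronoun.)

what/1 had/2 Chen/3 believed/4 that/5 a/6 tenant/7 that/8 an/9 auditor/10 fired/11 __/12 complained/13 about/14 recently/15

The marked gap is inside the relative clause, the direct object of "fired".
Its filler is the head noun "tenant" (via "that"), at word 7.
(The other dependency links word 1 to a gap after word 14.)

7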